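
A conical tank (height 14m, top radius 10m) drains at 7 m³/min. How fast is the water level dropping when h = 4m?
343/(400π) ≈ 0.273 m/min

r/h = 10/14, so r = (5/7)h
V = (1/3)πr²h = (1/3)π((5/7)h)²h = (25/147)πh³
dV/dh = (25/49)πh²
dh/dt = (dV/dt)/(dV/dh) = -7/((25/49)π·4²) = -343/(400π) m/min
The level is dropping at 343/(400π) ≈ 0.273 m/min.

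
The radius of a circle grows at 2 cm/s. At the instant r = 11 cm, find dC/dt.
4π cm/s

C = 2πr
dC/dt = 2π · dr/dt = 2π · 2 = 4π cm/s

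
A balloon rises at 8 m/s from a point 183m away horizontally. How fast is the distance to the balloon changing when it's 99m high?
132√4810/2405 ≈ 3.807 m/s

z² = 183² + y²
z = √(183² + 99²) = 3√4810
dz/dt = y/z · dy/dt = 99/(3√4810) · 8 = 132√4810/2405 ≈ 3.807 m/s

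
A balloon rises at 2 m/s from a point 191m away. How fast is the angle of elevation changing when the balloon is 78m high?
0.008975 rad/s

tan(θ) = y/191
sec²(θ) · dθ/dt = (1/191) · dy/dt
dθ/dt = cos²(θ)/191 · 2 = 191/(191² + 78²) · 2
dθ/dt = 0.008975 rad/s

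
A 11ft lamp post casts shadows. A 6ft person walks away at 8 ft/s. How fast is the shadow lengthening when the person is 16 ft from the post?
48/5 ft/s

By similar triangles: 11/(x+s) = 6/s
Solving: s = 6x/5
ds/dt = 6/5 · dx/dt = 6/5 · 8 = 48/5 ft/s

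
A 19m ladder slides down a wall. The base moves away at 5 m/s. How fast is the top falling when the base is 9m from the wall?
9√70/28 ≈ 2.689 m/s

x² + y² = 19²
2x·dx/dt + 2y·dy/dt = 0
dy/dt = -x/y · dx/dt = -9/(2√70) · 5 = -9√70/28 m/s
The top is descending at 9√70/28 ≈ 2.689 m/s.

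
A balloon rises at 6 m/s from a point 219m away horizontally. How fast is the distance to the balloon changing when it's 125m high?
375√63586/31793 ≈ 2.974 m/s

z² = 219² + y²
z = √(219² + 125²) = √63586
dz/dt = y/z · dy/dt = 125/√63586 · 6 = 375√63586/31793 ≈ 2.974 m/s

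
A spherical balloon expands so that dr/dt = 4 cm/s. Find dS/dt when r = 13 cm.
416π cm²/s

S = 4πr²
dS/dt = dS/dr · dr/dt = 8πr · 4
At r = 13: dS/dt = 416π cm²/s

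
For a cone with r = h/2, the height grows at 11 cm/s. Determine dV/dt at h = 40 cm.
4400π cm³/s

V = (1/3)π(h/2)²h = πh³/12
dV/dt = πh²/4 · 11
At h = 40: dV/dt = 4400π cm³/s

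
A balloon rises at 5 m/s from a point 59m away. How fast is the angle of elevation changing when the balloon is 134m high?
0.013761 rad/s

tan(θ) = y/59
sec²(θ) · dθ/dt = (1/59) · dy/dt
dθ/dt = cos²(θ)/59 · 5 = 59/(59² + 134²) · 5
dθ/dt = 0.013761 rad/s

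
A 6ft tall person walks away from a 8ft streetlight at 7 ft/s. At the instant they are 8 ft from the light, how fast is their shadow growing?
21 ft/s

By similar triangles: 8/(x+s) = 6/s
Solving: s = 6x/2
ds/dt = 6/2 · dx/dt = 3 · 7 = 21 ft/s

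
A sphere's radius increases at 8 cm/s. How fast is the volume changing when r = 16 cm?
8192π cm³/s

V = (4/3)πr³
dV/dt = dV/dr · dr/dt = 4πr² · 8
At r = 16: dV/dt = 8192π cm³/s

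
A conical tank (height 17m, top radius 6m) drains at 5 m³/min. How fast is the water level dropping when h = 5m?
289/(180π) ≈ 0.5111 m/min

r/h = 6/17, so r = (6/17)h
V = (1/3)πr²h = (1/3)π((6/17)h)²h = (12/289)πh³
dV/dh = (36/289)πh²
dh/dt = (dV/dt)/(dV/dh) = -5/((36/289)π·5²) = -289/(180π) m/min
The level is dropping at 289/(180π) ≈ 0.5111 m/min.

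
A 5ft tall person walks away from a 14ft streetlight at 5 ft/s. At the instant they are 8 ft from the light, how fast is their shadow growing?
25/9 ft/s

By similar triangles: 14/(x+s) = 5/s
Solving: s = 5x/9
ds/dt = 5/9 · dx/dt = 5/9 · 5 = 25/9 ft/s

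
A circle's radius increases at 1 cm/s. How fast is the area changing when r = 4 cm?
8π cm²/s

A = πr²
dA/dt = 2πr · dr/dt = 2π(4)(1) = 8π cm²/s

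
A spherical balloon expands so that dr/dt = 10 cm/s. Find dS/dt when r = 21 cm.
1680π cm²/s

S = 4πr²
dS/dt = dS/dr · dr/dt = 8πr · 10
At r = 21: dS/dt = 1680π cm²/s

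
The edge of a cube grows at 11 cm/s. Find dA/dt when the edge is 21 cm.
2772 cm²/s

A = 6s²
dA/dt = 12s · ds/dt = 12·21·11 = 2772 cm²/s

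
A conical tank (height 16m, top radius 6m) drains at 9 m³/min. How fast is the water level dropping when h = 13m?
64/(169π) ≈ 0.1205 m/min

r/h = 6/16, so r = (3/8)h
V = (1/3)πr²h = (1/3)π((3/8)h)²h = (3/64)πh³
dV/dh = (9/64)πh²
dh/dt = (dV/dt)/(dV/dh) = -9/((9/64)π·13²) = -64/(169π) m/min
The level is dropping at 64/(169π) ≈ 0.1205 m/min.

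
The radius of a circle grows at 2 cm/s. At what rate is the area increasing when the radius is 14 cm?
56π cm²/s

A = πr²
dA/dt = 2πr · dr/dt = 2π(14)(2) = 56π cm²/s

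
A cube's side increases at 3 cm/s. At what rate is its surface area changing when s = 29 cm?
1044 cm²/s

A = 6s²
dA/dt = 12s · ds/dt = 12·29·3 = 1044 cm²/s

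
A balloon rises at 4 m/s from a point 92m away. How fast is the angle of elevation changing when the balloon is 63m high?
0.029599 rad/s

tan(θ) = y/92
sec²(θ) · dθ/dt = (1/92) · dy/dt
dθ/dt = cos²(θ)/92 · 4 = 92/(92² + 63²) · 4
dθ/dt = 0.029599 rad/s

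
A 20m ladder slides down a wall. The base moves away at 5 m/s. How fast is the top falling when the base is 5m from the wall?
√15/3 ≈ 1.291 m/s

x² + y² = 20²
2x·dx/dt + 2y·dy/dt = 0
dy/dt = -x/y · dx/dt = -5/(5√15) · 5 = -√15/3 m/s
The top is descending at √15/3 ≈ 1.291 m/s.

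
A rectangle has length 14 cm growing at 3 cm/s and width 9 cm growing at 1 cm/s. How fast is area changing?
41 cm²/s

A = lw
dA/dt = w·dl/dt + l·dw/dt = 9·3 + 14·1 = 41 cm²/s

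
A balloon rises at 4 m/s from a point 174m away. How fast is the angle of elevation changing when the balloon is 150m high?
0.013188 rad/s

tan(θ) = y/174
sec²(θ) · dθ/dt = (1/174) · dy/dt
dθ/dt = cos²(θ)/174 · 4 = 174/(174² + 150²) · 4
dθ/dt = 0.013188 rad/s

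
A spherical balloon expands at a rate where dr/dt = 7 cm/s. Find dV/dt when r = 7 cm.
1372π cm³/s

V = (4/3)πr³
dV/dt = dV/dr · dr/dt = 4πr² · 7
At r = 7: dV/dt = 1372π cm³/s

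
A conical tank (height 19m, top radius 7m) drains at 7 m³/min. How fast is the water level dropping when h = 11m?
361/(847π) ≈ 0.1357 m/min

r/h = 7/19, so r = (7/19)h
V = (1/3)πr²h = (1/3)π((7/19)h)²h = (49/1083)πh³
dV/dh = (49/361)πh²
dh/dt = (dV/dt)/(dV/dh) = -7/((49/361)π·11²) = -361/(847π) m/min
The level is dropping at 361/(847π) ≈ 0.1357 m/min.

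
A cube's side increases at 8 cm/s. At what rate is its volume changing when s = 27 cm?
17496 cm³/s

V = s³
dV/dt = 3s² · ds/dt = 3·27²·8 = 17496 cm³/s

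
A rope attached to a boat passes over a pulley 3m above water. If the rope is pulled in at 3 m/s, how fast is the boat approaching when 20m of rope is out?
60√391/391 ≈ 3.034 m/s

rope² = x² + 3²
x = √(20² - 3²) = √391
dx/dt = (rope/x) · d(rope)/dt = (20/√391) · (-3) = -60√391/391 m/s
The boat approaches at 60√391/391 ≈ 3.034 m/s.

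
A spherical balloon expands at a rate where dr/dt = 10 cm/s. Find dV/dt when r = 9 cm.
3240π cm³/s

V = (4/3)πr³
dV/dt = dV/dr · dr/dt = 4πr² · 10
At r = 9: dV/dt = 3240π cm³/s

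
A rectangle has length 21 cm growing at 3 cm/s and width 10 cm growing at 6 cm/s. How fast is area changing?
156 cm²/s

A = lw
dA/dt = w·dl/dt + l·dw/dt = 10·3 + 21·6 = 156 cm²/s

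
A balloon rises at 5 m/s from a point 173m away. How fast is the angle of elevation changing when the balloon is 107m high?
0.020905 rad/s

tan(θ) = y/173
sec²(θ) · dθ/dt = (1/173) · dy/dt
dθ/dt = cos²(θ)/173 · 5 = 173/(173² + 107²) · 5
dθ/dt = 0.020905 rad/s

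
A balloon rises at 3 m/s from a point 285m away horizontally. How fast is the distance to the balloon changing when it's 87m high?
87√9866/9866 ≈ 0.8759 m/s

z² = 285² + y²
z = √(285² + 87²) = 3√9866
dz/dt = y/z · dy/dt = 87/(3√9866) · 3 = 87√9866/9866 ≈ 0.8759 m/s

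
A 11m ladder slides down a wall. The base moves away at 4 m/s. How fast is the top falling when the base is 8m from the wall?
32√57/57 ≈ 4.239 m/s

x² + y² = 11²
2x·dx/dt + 2y·dy/dt = 0
dy/dt = -x/y · dx/dt = -8/√57 · 4 = -32√57/57 m/s
The top is descending at 32√57/57 ≈ 4.239 m/s.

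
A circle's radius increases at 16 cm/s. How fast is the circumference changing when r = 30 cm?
32π cm/s

C = 2πr
dC/dt = 2π · dr/dt = 2π · 16 = 32π cm/s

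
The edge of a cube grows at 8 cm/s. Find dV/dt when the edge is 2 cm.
96 cm³/s

V = s³
dV/dt = 3s² · ds/dt = 3·2²·8 = 96 cm³/s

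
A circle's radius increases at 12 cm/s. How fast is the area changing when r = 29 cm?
696π cm²/s

A = πr²
dA/dt = 2πr · dr/dt = 2π(29)(12) = 696π cm²/s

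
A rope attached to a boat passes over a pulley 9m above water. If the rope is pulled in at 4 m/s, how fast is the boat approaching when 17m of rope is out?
17√13/13 ≈ 4.715 m/s

rope² = x² + 9²
x = √(17² - 9²) = 4√13
dx/dt = (rope/x) · d(rope)/dt = (17/(4√13)) · (-4) = -17√13/13 m/s
The boat approaches at 17√13/13 ≈ 4.715 m/s.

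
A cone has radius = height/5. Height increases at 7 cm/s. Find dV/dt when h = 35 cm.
343π cm³/s

V = (1/3)π(h/5)²h = πh³/75
dV/dt = πh²/25 · 7
At h = 35: dV/dt = 343π cm³/s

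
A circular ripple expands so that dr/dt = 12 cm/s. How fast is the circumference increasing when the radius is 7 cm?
24π cm/s

C = 2πr
dC/dt = 2π · dr/dt = 2π · 12 = 24π cm/s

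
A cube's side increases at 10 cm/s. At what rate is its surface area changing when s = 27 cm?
3240 cm²/s

A = 6s²
dA/dt = 12s · ds/dt = 12·27·10 = 3240 cm²/s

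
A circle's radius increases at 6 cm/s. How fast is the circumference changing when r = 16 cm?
12π cm/s

C = 2πr
dC/dt = 2π · dr/dt = 2π · 6 = 12π cm/s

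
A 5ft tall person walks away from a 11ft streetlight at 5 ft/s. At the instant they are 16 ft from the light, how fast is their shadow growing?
25/6 ft/s

By similar triangles: 11/(x+s) = 5/s
Solving: s = 5x/6
ds/dt = 5/6 · dx/dt = 5/6 · 5 = 25/6 ft/s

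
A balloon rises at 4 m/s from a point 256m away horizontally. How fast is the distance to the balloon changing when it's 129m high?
516√82177/82177 ≈ 1.8 m/s

z² = 256² + y²
z = √(256² + 129²) = √82177
dz/dt = y/z · dy/dt = 129/√82177 · 4 = 516√82177/82177 ≈ 1.8 m/s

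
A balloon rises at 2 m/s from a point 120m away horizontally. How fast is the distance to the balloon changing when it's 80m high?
4√13/13 ≈ 1.109 m/s

z² = 120² + y²
z = √(120² + 80²) = 40√13
dz/dt = y/z · dy/dt = 80/(40√13) · 2 = 4√13/13 ≈ 1.109 m/s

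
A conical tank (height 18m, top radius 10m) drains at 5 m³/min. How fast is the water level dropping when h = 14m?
81/(980π) ≈ 0.02631 m/min

r/h = 10/18, so r = (5/9)h
V = (1/3)πr²h = (1/3)π((5/9)h)²h = (25/243)πh³
dV/dh = (25/81)πh²
dh/dt = (dV/dt)/(dV/dh) = -5/((25/81)π·14²) = -81/(980π) m/min
The level is dropping at 81/(980π) ≈ 0.02631 m/min.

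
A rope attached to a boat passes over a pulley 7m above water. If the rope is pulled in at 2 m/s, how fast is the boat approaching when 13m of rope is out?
13√30/30 ≈ 2.373 m/s

rope² = x² + 7²
x = √(13² - 7²) = 2√30
dx/dt = (rope/x) · d(rope)/dt = (13/(2√30)) · (-2) = -13√30/30 m/s
The boat approaches at 13√30/30 ≈ 2.373 m/s.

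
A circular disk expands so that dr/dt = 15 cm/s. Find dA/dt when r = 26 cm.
780π cm²/s

A = πr²
dA/dt = 2πr · dr/dt = 2π(26)(15) = 780π cm²/s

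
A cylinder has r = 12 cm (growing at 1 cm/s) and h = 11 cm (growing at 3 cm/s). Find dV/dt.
696π cm³/s

V = πr²h
dV/dt = 2πrh·dr/dt + πr²·dh/dt
= 2π(12)(11)(1) + π(12)²(3)
= 696π cm³/s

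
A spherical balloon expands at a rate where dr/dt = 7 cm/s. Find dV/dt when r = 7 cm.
1372π cm³/s

V = (4/3)πr³
dV/dt = dV/dr · dr/dt = 4πr² · 7
At r = 7: dV/dt = 1372π cm³/s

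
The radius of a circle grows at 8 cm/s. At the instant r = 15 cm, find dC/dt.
16π cm/s

C = 2πr
dC/dt = 2π · dr/dt = 2π · 8 = 16π cm/s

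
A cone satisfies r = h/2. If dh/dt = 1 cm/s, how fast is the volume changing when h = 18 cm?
81π cm³/s

V = (1/3)π(h/2)²h = πh³/12
dV/dt = πh²/4 · 1
At h = 18: dV/dt = 81π cm³/s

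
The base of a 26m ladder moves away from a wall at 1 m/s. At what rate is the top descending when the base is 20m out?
10√69/69 ≈ 1.204 m/s

x² + y² = 26²
2x·dx/dt + 2y·dy/dt = 0
dy/dt = -x/y · dx/dt = -20/(2√69) · 1 = -10√69/69 m/s
The top is descending at 10√69/69 ≈ 1.204 m/s.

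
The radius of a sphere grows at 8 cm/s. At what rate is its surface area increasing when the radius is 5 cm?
320π cm²/s

S = 4πr²
dS/dt = dS/dr · dr/dt = 8πr · 8
At r = 5: dS/dt = 320π cm²/s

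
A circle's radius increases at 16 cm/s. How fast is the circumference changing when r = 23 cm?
32π cm/s

C = 2πr
dC/dt = 2π · dr/dt = 2π · 16 = 32π cm/s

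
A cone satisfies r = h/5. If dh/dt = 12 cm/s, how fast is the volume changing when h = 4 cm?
192π/25 cm³/s

V = (1/3)π(h/5)²h = πh³/75
dV/dt = πh²/25 · 12
At h = 4: dV/dt = 192π/25 cm³/s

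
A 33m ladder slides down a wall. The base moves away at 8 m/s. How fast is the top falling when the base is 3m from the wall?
2√30/15 ≈ 0.7303 m/s

x² + y² = 33²
2x·dx/dt + 2y·dy/dt = 0
dy/dt = -x/y · dx/dt = -3/(6√30) · 8 = -2√30/15 m/s
The top is descending at 2√30/15 ≈ 0.7303 m/s.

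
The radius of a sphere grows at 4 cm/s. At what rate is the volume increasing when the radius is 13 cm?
2704π cm³/s

V = (4/3)πr³
dV/dt = dV/dr · dr/dt = 4πr² · 4
At r = 13: dV/dt = 2704π cm³/s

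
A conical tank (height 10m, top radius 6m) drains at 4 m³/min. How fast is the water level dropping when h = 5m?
4/(9π) ≈ 0.1415 m/min

r/h = 6/10, so r = (3/5)h
V = (1/3)πr²h = (1/3)π((3/5)h)²h = (3/25)πh³
dV/dh = (9/25)πh²
dh/dt = (dV/dt)/(dV/dh) = -4/((9/25)π·5²) = -4/(9π) m/min
The level is dropping at 4/(9π) ≈ 0.1415 m/min.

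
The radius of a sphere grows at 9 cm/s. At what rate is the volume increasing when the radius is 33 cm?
39204π cm³/s

V = (4/3)πr³
dV/dt = dV/dr · dr/dt = 4πr² · 9
At r = 33: dV/dt = 39204π cm³/s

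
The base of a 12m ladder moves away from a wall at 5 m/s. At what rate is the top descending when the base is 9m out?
15√7/7 ≈ 5.669 m/s

x² + y² = 12²
2x·dx/dt + 2y·dy/dt = 0
dy/dt = -x/y · dx/dt = -9/(3√7) · 5 = -15√7/7 m/s
The top is descending at 15√7/7 ≈ 5.669 m/s.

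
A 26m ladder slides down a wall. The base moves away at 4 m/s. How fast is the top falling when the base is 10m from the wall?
5/3 ≈ 1.667 m/s

x² + y² = 26²
2x·dx/dt + 2y·dy/dt = 0
dy/dt = -x/y · dx/dt = -10/24 · 4 = -5/3 m/s
The top is descending at 5/3 ≈ 1.667 m/s.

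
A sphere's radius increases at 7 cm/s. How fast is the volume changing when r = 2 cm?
112π cm³/s

V = (4/3)πr³
dV/dt = dV/dr · dr/dt = 4πr² · 7
At r = 2: dV/dt = 112π cm³/s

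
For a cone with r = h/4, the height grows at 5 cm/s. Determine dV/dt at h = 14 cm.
245π/4 cm³/s

V = (1/3)π(h/4)²h = πh³/48
dV/dt = πh²/16 · 5
At h = 14: dV/dt = 245π/4 cm³/s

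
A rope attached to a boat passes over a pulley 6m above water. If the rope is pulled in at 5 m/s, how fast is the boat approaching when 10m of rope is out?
25/4 = 6.25 m/s

rope² = x² + 6²
x = √(10² - 6²) = 8
dx/dt = (rope/x) · d(rope)/dt = (10/8) · (-5) = -25/4 m/s
The boat approaches at 25/4 = 6.25 m/s.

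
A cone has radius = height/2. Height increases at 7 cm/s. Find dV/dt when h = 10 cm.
175π cm³/s

V = (1/3)π(h/2)²h = πh³/12
dV/dt = πh²/4 · 7
At h = 10: dV/dt = 175π cm³/s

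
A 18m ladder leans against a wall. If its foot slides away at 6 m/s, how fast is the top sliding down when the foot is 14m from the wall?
21√2/4 ≈ 7.425 m/s

x² + y² = 18²
2x·dx/dt + 2y·dy/dt = 0
dy/dt = -x/y · dx/dt = -14/(8√2) · 6 = -21√2/4 m/s
The top is descending at 21√2/4 ≈ 7.425 m/s.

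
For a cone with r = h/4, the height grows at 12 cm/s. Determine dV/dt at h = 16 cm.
192π cm³/s

V = (1/3)π(h/4)²h = πh³/48
dV/dt = πh²/16 · 12
At h = 16: dV/dt = 192π cm³/s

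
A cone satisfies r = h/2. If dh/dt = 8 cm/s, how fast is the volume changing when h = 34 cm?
2312π cm³/s

V = (1/3)π(h/2)²h = πh³/12
dV/dt = πh²/4 · 8
At h = 34: dV/dt = 2312π cm³/s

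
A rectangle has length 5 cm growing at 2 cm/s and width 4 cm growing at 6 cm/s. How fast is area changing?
38 cm²/s

A = lw
dA/dt = w·dl/dt + l·dw/dt = 4·2 + 5·6 = 38 cm²/s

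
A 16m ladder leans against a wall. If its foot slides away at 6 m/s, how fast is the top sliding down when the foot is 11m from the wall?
22√15/15 ≈ 5.68 m/s

x² + y² = 16²
2x·dx/dt + 2y·dy/dt = 0
dy/dt = -x/y · dx/dt = -11/(3√15) · 6 = -22√15/15 m/s
The top is descending at 22√15/15 ≈ 5.68 m/s.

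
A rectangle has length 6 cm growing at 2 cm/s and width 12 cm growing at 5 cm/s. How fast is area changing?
54 cm²/s

A = lw
dA/dt = w·dl/dt + l·dw/dt = 12·2 + 6·5 = 54 cm²/s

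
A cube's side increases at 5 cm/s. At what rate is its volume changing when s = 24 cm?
8640 cm³/s

V = s³
dV/dt = 3s² · ds/dt = 3·24²·5 = 8640 cm³/s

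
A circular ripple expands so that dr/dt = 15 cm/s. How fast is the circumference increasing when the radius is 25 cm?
30π cm/s

C = 2πr
dC/dt = 2π · dr/dt = 2π · 15 = 30π cm/s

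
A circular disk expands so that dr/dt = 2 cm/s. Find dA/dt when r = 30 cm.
120π cm²/s

A = πr²
dA/dt = 2πr · dr/dt = 2π(30)(2) = 120π cm²/s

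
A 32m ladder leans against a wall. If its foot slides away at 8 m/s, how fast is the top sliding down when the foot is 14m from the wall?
56√23/69 ≈ 3.892 m/s

x² + y² = 32²
2x·dx/dt + 2y·dy/dt = 0
dy/dt = -x/y · dx/dt = -14/(6√23) · 8 = -56√23/69 m/s
The top is descending at 56√23/69 ≈ 3.892 m/s.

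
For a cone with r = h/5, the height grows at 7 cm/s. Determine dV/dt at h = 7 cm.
343π/25 cm³/s

V = (1/3)π(h/5)²h = πh³/75
dV/dt = πh²/25 · 7
At h = 7: dV/dt = 343π/25 cm³/s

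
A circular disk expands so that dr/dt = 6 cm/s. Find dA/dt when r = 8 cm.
96π cm²/s

A = πr²
dA/dt = 2πr · dr/dt = 2π(8)(6) = 96π cm²/s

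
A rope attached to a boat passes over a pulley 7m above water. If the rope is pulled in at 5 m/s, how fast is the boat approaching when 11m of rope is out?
55√2/12 ≈ 6.482 m/s

rope² = x² + 7²
x = √(11² - 7²) = 6√2
dx/dt = (rope/x) · d(rope)/dt = (11/(6√2)) · (-5) = -55√2/12 m/s
The boat approaches at 55√2/12 ≈ 6.482 m/s.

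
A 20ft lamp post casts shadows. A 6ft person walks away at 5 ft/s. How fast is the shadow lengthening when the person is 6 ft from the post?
15/7 ft/s

By similar triangles: 20/(x+s) = 6/s
Solving: s = 6x/14
ds/dt = 6/14 · dx/dt = 3/7 · 5 = 15/7 ft/s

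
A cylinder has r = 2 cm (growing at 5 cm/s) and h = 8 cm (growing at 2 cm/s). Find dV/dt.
168π cm³/s

V = πr²h
dV/dt = 2πrh·dr/dt + πr²·dh/dt
= 2π(2)(8)(5) + π(2)²(2)
= 168π cm³/s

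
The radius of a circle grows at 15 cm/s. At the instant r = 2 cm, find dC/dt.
30π cm/s

C = 2πr
dC/dt = 2π · dr/dt = 2π · 15 = 30π cm/s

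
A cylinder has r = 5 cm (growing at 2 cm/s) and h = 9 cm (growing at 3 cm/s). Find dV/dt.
255π cm³/s

V = πr²h
dV/dt = 2πrh·dr/dt + πr²·dh/dt
= 2π(5)(9)(2) + π(5)²(3)
= 255π cm³/s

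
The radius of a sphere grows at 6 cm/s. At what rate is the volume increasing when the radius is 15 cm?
5400π cm³/s

V = (4/3)πr³
dV/dt = dV/dr · dr/dt = 4πr² · 6
At r = 15: dV/dt = 5400π cm³/s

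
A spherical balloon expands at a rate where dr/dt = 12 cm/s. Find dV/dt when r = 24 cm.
27648π cm³/s

V = (4/3)πr³
dV/dt = dV/dr · dr/dt = 4πr² · 12
At r = 24: dV/dt = 27648π cm³/s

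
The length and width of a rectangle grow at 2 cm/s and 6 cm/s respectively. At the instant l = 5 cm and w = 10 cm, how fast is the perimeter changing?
16 cm/s

P = 2(l + w)
dP/dt = 2(dl/dt + dw/dt) = 2(2 + 6) = 16 cm/s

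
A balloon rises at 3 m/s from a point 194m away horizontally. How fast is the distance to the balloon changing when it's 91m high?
273√45917/45917 ≈ 1.274 m/s

z² = 194² + y²
z = √(194² + 91²) = √45917
dz/dt = y/z · dy/dt = 91/√45917 · 3 = 273√45917/45917 ≈ 1.274 m/s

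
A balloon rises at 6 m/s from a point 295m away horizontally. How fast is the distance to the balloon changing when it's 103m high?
309√97634/48817 ≈ 1.978 m/s

z² = 295² + y²
z = √(295² + 103²) = √97634
dz/dt = y/z · dy/dt = 103/√97634 · 6 = 309√97634/48817 ≈ 1.978 m/s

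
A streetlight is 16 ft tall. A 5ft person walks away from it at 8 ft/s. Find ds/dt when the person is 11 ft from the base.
40/11 ft/s

By similar triangles: 16/(x+s) = 5/s
Solving: s = 5x/11
ds/dt = 5/11 · dx/dt = 5/11 · 8 = 40/11 ft/s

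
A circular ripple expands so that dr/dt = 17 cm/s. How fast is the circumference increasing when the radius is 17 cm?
34π cm/s

C = 2πr
dC/dt = 2π · dr/dt = 2π · 17 = 34π cm/s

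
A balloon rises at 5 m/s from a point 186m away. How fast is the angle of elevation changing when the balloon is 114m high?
0.019541 rad/s

tan(θ) = y/186
sec²(θ) · dθ/dt = (1/186) · dy/dt
dθ/dt = cos²(θ)/186 · 5 = 186/(186² + 114²) · 5
dθ/dt = 0.019541 rad/s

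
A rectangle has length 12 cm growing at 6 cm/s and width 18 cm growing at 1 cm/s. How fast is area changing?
120 cm²/s

A = lw
dA/dt = w·dl/dt + l·dw/dt = 18·6 + 12·1 = 120 cm²/s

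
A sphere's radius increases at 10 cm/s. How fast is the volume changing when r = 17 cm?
11560π cm³/s

V = (4/3)πr³
dV/dt = dV/dr · dr/dt = 4πr² · 10
At r = 17: dV/dt = 11560π cm³/s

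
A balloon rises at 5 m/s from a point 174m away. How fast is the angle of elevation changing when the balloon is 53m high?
0.026296 rad/s

tan(θ) = y/174
sec²(θ) · dθ/dt = (1/174) · dy/dt
dθ/dt = cos²(θ)/174 · 5 = 174/(174² + 53²) · 5
dθ/dt = 0.026296 rad/s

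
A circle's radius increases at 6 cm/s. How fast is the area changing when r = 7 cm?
84π cm²/s

A = πr²
dA/dt = 2πr · dr/dt = 2π(7)(6) = 84π cm²/s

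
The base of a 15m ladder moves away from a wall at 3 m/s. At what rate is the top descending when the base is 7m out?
21√11/44 ≈ 1.583 m/s

x² + y² = 15²
2x·dx/dt + 2y·dy/dt = 0
dy/dt = -x/y · dx/dt = -7/(4√11) · 3 = -21√11/44 m/s
The top is descending at 21√11/44 ≈ 1.583 m/s.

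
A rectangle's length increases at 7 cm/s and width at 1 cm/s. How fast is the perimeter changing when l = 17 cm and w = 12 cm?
16 cm/s

P = 2(l + w)
dP/dt = 2(dl/dt + dw/dt) = 2(7 + 1) = 16 cm/s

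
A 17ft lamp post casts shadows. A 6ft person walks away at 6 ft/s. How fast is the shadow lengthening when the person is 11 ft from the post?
36/11 ft/s

By similar triangles: 17/(x+s) = 6/s
Solving: s = 6x/11
ds/dt = 6/11 · dx/dt = 6/11 · 6 = 36/11 ft/s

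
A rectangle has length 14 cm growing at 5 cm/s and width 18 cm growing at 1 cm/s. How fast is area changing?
104 cm²/s

A = lw
dA/dt = w·dl/dt + l·dw/dt = 18·5 + 14·1 = 104 cm²/s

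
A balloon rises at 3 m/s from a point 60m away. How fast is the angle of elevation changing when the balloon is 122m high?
0.009738 rad/s

tan(θ) = y/60
sec²(θ) · dθ/dt = (1/60) · dy/dt
dθ/dt = cos²(θ)/60 · 3 = 60/(60² + 122²) · 3
dθ/dt = 0.009738 rad/s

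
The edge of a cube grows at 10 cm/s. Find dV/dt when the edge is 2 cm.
120 cm³/s

V = s³
dV/dt = 3s² · ds/dt = 3·2²·10 = 120 cm³/s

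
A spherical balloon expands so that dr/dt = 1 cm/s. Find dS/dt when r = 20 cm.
160π cm²/s

S = 4πr²
dS/dt = dS/dr · dr/dt = 8πr · 1
At r = 20: dS/dt = 160π cm²/s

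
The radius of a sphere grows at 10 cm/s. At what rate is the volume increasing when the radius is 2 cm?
160π cm³/s

V = (4/3)πr³
dV/dt = dV/dr · dr/dt = 4πr² · 10
At r = 2: dV/dt = 160π cm³/s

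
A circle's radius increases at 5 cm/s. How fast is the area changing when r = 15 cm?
150π cm²/s

A = πr²
dA/dt = 2πr · dr/dt = 2π(15)(5) = 150π cm²/s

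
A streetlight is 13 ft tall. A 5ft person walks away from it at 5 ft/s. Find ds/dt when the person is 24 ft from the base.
25/8 ft/s

By similar triangles: 13/(x+s) = 5/s
Solving: s = 5x/8
ds/dt = 5/8 · dx/dt = 5/8 · 5 = 25/8 ft/s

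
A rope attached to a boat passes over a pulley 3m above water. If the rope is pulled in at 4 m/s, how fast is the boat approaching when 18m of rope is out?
24√35/35 ≈ 4.057 m/s

rope² = x² + 3²
x = √(18² - 3²) = 3√35
dx/dt = (rope/x) · d(rope)/dt = (18/(3√35)) · (-4) = -24√35/35 m/s
The boat approaches at 24√35/35 ≈ 4.057 m/s.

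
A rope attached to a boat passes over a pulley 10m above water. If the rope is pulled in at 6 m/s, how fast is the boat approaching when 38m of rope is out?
19√21/14 ≈ 6.219 m/s

rope² = x² + 10²
x = √(38² - 10²) = 8√21
dx/dt = (rope/x) · d(rope)/dt = (38/(8√21)) · (-6) = -19√21/14 m/s
The boat approaches at 19√21/14 ≈ 6.219 m/s.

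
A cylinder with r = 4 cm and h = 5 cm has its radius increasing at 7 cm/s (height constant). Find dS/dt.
182π cm²/s

S = 2πrh + 2πr² (lateral + bases)
dS/dt = (2πh + 4πr)·dr/dt = (2π·5 + 4π·4)·7
= 182π cm²/s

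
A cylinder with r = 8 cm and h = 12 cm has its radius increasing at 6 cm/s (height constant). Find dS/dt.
336π cm²/s

S = 2πrh + 2πr² (lateral + bases)
dS/dt = (2πh + 4πr)·dr/dt = (2π·12 + 4π·8)·6
= 336π cm²/s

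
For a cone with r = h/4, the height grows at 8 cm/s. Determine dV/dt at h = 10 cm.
50π cm³/s

V = (1/3)π(h/4)²h = πh³/48
dV/dt = πh²/16 · 8
At h = 10: dV/dt = 50π cm³/s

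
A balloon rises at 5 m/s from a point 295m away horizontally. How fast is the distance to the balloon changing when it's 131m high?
655√104186/104186 ≈ 2.029 m/s

z² = 295² + y²
z = √(295² + 131²) = √104186
dz/dt = y/z · dy/dt = 131/√104186 · 5 = 655√104186/104186 ≈ 2.029 m/s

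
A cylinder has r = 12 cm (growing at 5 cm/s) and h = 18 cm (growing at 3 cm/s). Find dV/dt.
2592π cm³/s

V = πr²h
dV/dt = 2πrh·dr/dt + πr²·dh/dt
= 2π(12)(18)(5) + π(12)²(3)
= 2592π cm³/s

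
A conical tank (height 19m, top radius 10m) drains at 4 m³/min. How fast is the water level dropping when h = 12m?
361/(3600π) ≈ 0.03192 m/min

r/h = 10/19, so r = (10/19)h
V = (1/3)πr²h = (1/3)π((10/19)h)²h = (100/1083)πh³
dV/dh = (100/361)πh²
dh/dt = (dV/dt)/(dV/dh) = -4/((100/361)π·12²) = -361/(3600π) m/min
The level is dropping at 361/(3600π) ≈ 0.03192 m/min.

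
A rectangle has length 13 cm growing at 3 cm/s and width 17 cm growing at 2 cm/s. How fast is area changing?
77 cm²/s

A = lw
dA/dt = w·dl/dt + l·dw/dt = 17·3 + 13·2 = 77 cm²/s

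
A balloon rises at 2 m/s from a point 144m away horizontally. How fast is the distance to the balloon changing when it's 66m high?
22√697/697 ≈ 0.8333 m/s

z² = 144² + y²
z = √(144² + 66²) = 6√697
dz/dt = y/z · dy/dt = 66/(6√697) · 2 = 22√697/697 ≈ 0.8333 m/s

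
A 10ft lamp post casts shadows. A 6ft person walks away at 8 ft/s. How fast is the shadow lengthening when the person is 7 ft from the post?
12 ft/s

By similar triangles: 10/(x+s) = 6/s
Solving: s = 6x/4
ds/dt = 6/4 · dx/dt = 3/2 · 8 = 12 ft/s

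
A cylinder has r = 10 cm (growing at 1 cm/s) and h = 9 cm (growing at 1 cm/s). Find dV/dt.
280π cm³/s

V = πr²h
dV/dt = 2πrh·dr/dt + πr²·dh/dt
= 2π(10)(9)(1) + π(10)²(1)
= 280π cm³/s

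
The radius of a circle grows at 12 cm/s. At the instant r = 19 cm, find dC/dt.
24π cm/s

C = 2πr
dC/dt = 2π · dr/dt = 2π · 12 = 24π cm/s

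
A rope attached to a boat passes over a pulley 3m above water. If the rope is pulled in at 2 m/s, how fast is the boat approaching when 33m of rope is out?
11√30/30 ≈ 2.008 m/s

rope² = x² + 3²
x = √(33² - 3²) = 6√30
dx/dt = (rope/x) · d(rope)/dt = (33/(6√30)) · (-2) = -11√30/30 m/s
The boat approaches at 11√30/30 ≈ 2.008 m/s.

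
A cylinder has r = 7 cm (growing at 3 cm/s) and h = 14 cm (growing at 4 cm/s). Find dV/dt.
784π cm³/s

V = πr²h
dV/dt = 2πrh·dr/dt + πr²·dh/dt
= 2π(7)(14)(3) + π(7)²(4)
= 784π cm³/s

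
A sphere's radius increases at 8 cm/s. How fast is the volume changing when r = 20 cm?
12800π cm³/s

V = (4/3)πr³
dV/dt = dV/dr · dr/dt = 4πr² · 8
At r = 20: dV/dt = 12800π cm³/s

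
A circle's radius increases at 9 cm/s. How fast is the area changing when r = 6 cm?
108π cm²/s

A = πr²
dA/dt = 2πr · dr/dt = 2π(6)(9) = 108π cm²/s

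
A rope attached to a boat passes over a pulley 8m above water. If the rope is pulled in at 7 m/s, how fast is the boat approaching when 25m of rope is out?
175√561/561 ≈ 7.389 m/s

rope² = x² + 8²
x = √(25² - 8²) = √561
dx/dt = (rope/x) · d(rope)/dt = (25/√561) · (-7) = -175√561/561 m/s
The boat approaches at 175√561/561 ≈ 7.389 m/s.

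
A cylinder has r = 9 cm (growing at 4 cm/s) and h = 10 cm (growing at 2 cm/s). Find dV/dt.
882π cm³/s

V = πr²h
dV/dt = 2πrh·dr/dt + πr²·dh/dt
= 2π(9)(10)(4) + π(9)²(2)
= 882π cm³/s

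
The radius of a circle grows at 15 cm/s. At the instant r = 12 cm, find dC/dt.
30π cm/s

C = 2πr
dC/dt = 2π · dr/dt = 2π · 15 = 30π cm/s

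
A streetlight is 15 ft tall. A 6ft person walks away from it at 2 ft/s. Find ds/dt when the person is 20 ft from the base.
4/3 ft/s

By similar triangles: 15/(x+s) = 6/s
Solving: s = 6x/9
ds/dt = 6/9 · dx/dt = 2/3 · 2 = 4/3 ft/s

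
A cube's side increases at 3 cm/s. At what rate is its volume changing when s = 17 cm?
2601 cm³/s

V = s³
dV/dt = 3s² · ds/dt = 3·17²·3 = 2601 cm³/s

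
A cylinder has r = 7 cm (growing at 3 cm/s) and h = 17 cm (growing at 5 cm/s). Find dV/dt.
959π cm³/s

V = πr²h
dV/dt = 2πrh·dr/dt + πr²·dh/dt
= 2π(7)(17)(3) + π(7)²(5)
= 959π cm³/s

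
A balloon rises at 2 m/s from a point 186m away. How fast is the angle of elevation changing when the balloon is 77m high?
0.00918 rad/s

tan(θ) = y/186
sec²(θ) · dθ/dt = (1/186) · dy/dt
dθ/dt = cos²(θ)/186 · 2 = 186/(186² + 77²) · 2
dθ/dt = 0.00918 rad/s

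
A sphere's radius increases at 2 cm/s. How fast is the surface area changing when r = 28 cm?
448π cm²/s

S = 4πr²
dS/dt = dS/dr · dr/dt = 8πr · 2
At r = 28: dS/dt = 448π cm²/s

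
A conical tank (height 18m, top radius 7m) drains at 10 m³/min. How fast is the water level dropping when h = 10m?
162/(245π) ≈ 0.2105 m/min

r/h = 7/18, so r = (7/18)h
V = (1/3)πr²h = (1/3)π((7/18)h)²h = (49/972)πh³
dV/dh = (49/324)πh²
dh/dt = (dV/dt)/(dV/dh) = -10/((49/324)π·10²) = -162/(245π) m/min
The level is dropping at 162/(245π) ≈ 0.2105 m/min.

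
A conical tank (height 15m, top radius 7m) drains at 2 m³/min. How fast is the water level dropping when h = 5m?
18/(49π) ≈ 0.1169 m/min

r/h = 7/15, so r = (7/15)h
V = (1/3)πr²h = (1/3)π((7/15)h)²h = (49/675)πh³
dV/dh = (49/225)πh²
dh/dt = (dV/dt)/(dV/dh) = -2/((49/225)π·5²) = -18/(49π) m/min
The level is dropping at 18/(49π) ≈ 0.1169 m/min.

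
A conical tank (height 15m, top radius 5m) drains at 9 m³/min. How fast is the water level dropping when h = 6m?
9/(4π) ≈ 0.7162 m/min

r/h = 5/15, so r = (1/3)h
V = (1/3)πr²h = (1/3)π((1/3)h)²h = (1/27)πh³
dV/dh = (1/9)πh²
dh/dt = (dV/dt)/(dV/dh) = -9/((1/9)π·6²) = -9/(4π) m/min
The level is dropping at 9/(4π) ≈ 0.7162 m/min.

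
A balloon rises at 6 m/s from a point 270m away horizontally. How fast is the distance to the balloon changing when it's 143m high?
858√93349/93349 ≈ 2.808 m/s

z² = 270² + y²
z = √(270² + 143²) = √93349
dz/dt = y/z · dy/dt = 143/√93349 · 6 = 858√93349/93349 ≈ 2.808 m/s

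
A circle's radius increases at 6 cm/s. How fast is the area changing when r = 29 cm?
348π cm²/s

A = πr²
dA/dt = 2πr · dr/dt = 2π(29)(6) = 348π cm²/s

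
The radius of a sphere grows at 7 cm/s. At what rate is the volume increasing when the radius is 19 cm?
10108π cm³/s

V = (4/3)πr³
dV/dt = dV/dr · dr/dt = 4πr² · 7
At r = 19: dV/dt = 10108π cm³/s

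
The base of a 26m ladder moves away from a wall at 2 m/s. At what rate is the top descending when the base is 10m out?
5/6 ≈ 0.8333 m/s

x² + y² = 26²
2x·dx/dt + 2y·dy/dt = 0
dy/dt = -x/y · dx/dt = -10/24 · 2 = -5/6 m/s
The top is descending at 5/6 ≈ 0.8333 m/s.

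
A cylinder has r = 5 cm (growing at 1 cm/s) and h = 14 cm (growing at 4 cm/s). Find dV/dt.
240π cm³/s

V = πr²h
dV/dt = 2πrh·dr/dt + πr²·dh/dt
= 2π(5)(14)(1) + π(5)²(4)
= 240π cm³/s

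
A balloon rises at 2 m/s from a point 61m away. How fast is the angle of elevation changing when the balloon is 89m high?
0.010479 rad/s

tan(θ) = y/61
sec²(θ) · dθ/dt = (1/61) · dy/dt
dθ/dt = cos²(θ)/61 · 2 = 61/(61² + 89²) · 2
dθ/dt = 0.010479 rad/s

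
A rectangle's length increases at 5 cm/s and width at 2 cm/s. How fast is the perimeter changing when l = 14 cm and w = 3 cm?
14 cm/s

P = 2(l + w)
dP/dt = 2(dl/dt + dw/dt) = 2(5 + 2) = 14 cm/s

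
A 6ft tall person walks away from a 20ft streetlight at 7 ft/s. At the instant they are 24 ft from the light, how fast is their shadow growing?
3 ft/s

By similar triangles: 20/(x+s) = 6/s
Solving: s = 6x/14
ds/dt = 6/14 · dx/dt = 3/7 · 7 = 3 ft/s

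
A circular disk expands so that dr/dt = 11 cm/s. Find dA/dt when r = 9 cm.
198π cm²/s

A = πr²
dA/dt = 2πr · dr/dt = 2π(9)(11) = 198π cm²/s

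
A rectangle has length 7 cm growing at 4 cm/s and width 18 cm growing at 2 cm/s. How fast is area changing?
86 cm²/s

A = lw
dA/dt = w·dl/dt + l·dw/dt = 18·4 + 7·2 = 86 cm²/s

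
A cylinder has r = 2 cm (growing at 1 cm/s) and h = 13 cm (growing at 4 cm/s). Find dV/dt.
68π cm³/s

V = πr²h
dV/dt = 2πrh·dr/dt + πr²·dh/dt
= 2π(2)(13)(1) + π(2)²(4)
= 68π cm³/s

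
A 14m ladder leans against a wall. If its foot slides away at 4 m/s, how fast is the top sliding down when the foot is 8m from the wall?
16√33/33 ≈ 2.785 m/s

x² + y² = 14²
2x·dx/dt + 2y·dy/dt = 0
dy/dt = -x/y · dx/dt = -8/(2√33) · 4 = -16√33/33 m/s
The top is descending at 16√33/33 ≈ 2.785 m/s.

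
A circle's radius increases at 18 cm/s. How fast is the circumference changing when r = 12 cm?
36π cm/s

C = 2πr
dC/dt = 2π · dr/dt = 2π · 18 = 36π cm/s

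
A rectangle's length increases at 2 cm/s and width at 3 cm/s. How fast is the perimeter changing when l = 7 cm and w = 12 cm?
10 cm/s

P = 2(l + w)
dP/dt = 2(dl/dt + dw/dt) = 2(2 + 3) = 10 cm/s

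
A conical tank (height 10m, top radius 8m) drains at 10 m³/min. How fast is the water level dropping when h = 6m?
125/(288π) ≈ 0.1382 m/min

r/h = 8/10, so r = (4/5)h
V = (1/3)πr²h = (1/3)π((4/5)h)²h = (16/75)πh³
dV/dh = (16/25)πh²
dh/dt = (dV/dt)/(dV/dh) = -10/((16/25)π·6²) = -125/(288π) m/min
The level is dropping at 125/(288π) ≈ 0.1382 m/min.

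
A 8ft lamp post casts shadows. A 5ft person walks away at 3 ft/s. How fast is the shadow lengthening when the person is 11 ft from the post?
5 ft/s

By similar triangles: 8/(x+s) = 5/s
Solving: s = 5x/3
ds/dt = 5/3 · dx/dt = 5/3 · 3 = 5 ft/s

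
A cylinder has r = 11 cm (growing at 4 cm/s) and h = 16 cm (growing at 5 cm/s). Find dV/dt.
2013π cm³/s

V = πr²h
dV/dt = 2πrh·dr/dt + πr²·dh/dt
= 2π(11)(16)(4) + π(11)²(5)
= 2013π cm³/s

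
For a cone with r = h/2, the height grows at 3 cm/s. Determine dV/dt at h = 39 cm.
4563π/4 cm³/s

V = (1/3)π(h/2)²h = πh³/12
dV/dt = πh²/4 · 3
At h = 39: dV/dt = 4563π/4 cm³/s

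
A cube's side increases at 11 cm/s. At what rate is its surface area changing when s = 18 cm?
2376 cm²/s

A = 6s²
dA/dt = 12s · ds/dt = 12·18·11 = 2376 cm²/s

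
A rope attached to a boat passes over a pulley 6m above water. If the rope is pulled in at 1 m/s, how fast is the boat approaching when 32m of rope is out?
16√247/247 ≈ 1.018 m/s

rope² = x² + 6²
x = √(32² - 6²) = 2√247
dx/dt = (rope/x) · d(rope)/dt = (32/(2√247)) · (-1) = -16√247/247 m/s
The boat approaches at 16√247/247 ≈ 1.018 m/s.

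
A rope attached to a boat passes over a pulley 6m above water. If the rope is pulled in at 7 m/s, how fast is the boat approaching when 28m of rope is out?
98√187/187 ≈ 7.166 m/s

rope² = x² + 6²
x = √(28² - 6²) = 2√187
dx/dt = (rope/x) · d(rope)/dt = (28/(2√187)) · (-7) = -98√187/187 m/s
The boat approaches at 98√187/187 ≈ 7.166 m/s.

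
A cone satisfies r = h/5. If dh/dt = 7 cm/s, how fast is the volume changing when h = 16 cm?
1792π/25 cm³/s

V = (1/3)π(h/5)²h = πh³/75
dV/dt = πh²/25 · 7
At h = 16: dV/dt = 1792π/25 cm³/s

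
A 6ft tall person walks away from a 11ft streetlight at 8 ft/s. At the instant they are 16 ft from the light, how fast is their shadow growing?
48/5 ft/s

By similar triangles: 11/(x+s) = 6/s
Solving: s = 6x/5
ds/dt = 6/5 · dx/dt = 6/5 · 8 = 48/5 ft/s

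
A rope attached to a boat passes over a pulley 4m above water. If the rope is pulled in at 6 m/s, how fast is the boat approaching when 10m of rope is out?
10√21/7 ≈ 6.547 m/s

rope² = x² + 4²
x = √(10² - 4²) = 2√21
dx/dt = (rope/x) · d(rope)/dt = (10/(2√21)) · (-6) = -10√21/7 m/s
The boat approaches at 10√21/7 ≈ 6.547 m/s.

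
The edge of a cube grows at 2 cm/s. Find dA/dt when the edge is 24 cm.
576 cm²/s

A = 6s²
dA/dt = 12s · ds/dt = 12·24·2 = 576 cm²/s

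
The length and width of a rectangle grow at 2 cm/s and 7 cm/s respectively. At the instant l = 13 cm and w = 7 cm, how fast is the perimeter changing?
18 cm/s

P = 2(l + w)
dP/dt = 2(dl/dt + dw/dt) = 2(2 + 7) = 18 cm/s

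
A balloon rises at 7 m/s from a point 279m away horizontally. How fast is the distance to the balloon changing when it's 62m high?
14√85/85 ≈ 1.519 m/s

z² = 279² + y²
z = √(279² + 62²) = 31√85
dz/dt = y/z · dy/dt = 62/(31√85) · 7 = 14√85/85 ≈ 1.519 m/s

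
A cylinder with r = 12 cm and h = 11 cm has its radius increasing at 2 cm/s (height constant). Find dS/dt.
140π cm²/s

S = 2πrh + 2πr² (lateral + bases)
dS/dt = (2πh + 4πr)·dr/dt = (2π·11 + 4π·12)·2
= 140π cm²/s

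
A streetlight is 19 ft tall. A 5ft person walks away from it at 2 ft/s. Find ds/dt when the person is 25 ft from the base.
5/7 ft/s

By similar triangles: 19/(x+s) = 5/s
Solving: s = 5x/14
ds/dt = 5/14 · dx/dt = 5/14 · 2 = 5/7 ft/s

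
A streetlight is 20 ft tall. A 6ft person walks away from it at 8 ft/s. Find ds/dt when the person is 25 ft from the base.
24/7 ft/s

By similar triangles: 20/(x+s) = 6/s
Solving: s = 6x/14
ds/dt = 6/14 · dx/dt = 3/7 · 8 = 24/7 ft/s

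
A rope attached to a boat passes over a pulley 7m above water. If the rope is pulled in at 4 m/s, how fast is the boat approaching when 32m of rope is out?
128√39/195 ≈ 4.099 m/s

rope² = x² + 7²
x = √(32² - 7²) = 5√39
dx/dt = (rope/x) · d(rope)/dt = (32/(5√39)) · (-4) = -128√39/195 m/s
The boat approaches at 128√39/195 ≈ 4.099 m/s.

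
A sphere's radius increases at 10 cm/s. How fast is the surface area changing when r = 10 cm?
800π cm²/s

S = 4πr²
dS/dt = dS/dr · dr/dt = 8πr · 10
At r = 10: dS/dt = 800π cm²/s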